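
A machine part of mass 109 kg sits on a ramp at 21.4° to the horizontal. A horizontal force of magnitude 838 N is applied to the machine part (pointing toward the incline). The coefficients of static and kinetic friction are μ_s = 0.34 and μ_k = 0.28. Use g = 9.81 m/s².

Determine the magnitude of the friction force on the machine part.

f ≈ 390 N (down the incline)

Normal direction: N = m g cos θ + P sin θ = 1301 N.
Along the incline, the net driving force (taking up-slope positive) is P cos θ − m g sin θ = 780.2 − 390.2 = 390.1 N, so equilibrium requires friction f = -390.1 N (down-slope).
Maximum static friction: μ_s N = 0.34 × 1301 = 442.5 N.
|f_req| = 390.1 ≤ 442.5 N → the machine part is in equilibrium; friction equals the required value.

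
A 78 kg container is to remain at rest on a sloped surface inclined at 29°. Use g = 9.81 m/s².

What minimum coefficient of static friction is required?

μ_s,min ≈ 0.554

At the slip threshold m g sin θ = μ_s m g cos θ, so μ_s,min = tan θ.
μ_s,min = tan 29° = 0.554.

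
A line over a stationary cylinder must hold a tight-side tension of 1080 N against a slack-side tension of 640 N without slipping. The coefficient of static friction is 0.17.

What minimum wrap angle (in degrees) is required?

T₂/T₁ = e^{μβ} → β = ln(T₂/T₁)/μ.
β = ln(1080/640)/0.17 = 0.5232/0.17 = 3.078 rad.
In degrees: β = 3.078 × 180/π = 176°.

β_min ≈ 176°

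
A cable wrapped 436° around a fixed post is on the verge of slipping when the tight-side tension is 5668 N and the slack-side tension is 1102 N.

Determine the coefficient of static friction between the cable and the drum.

μ ≈ 0.215

T₂/T₁ = e^{μβ} → μ = ln(T₂/T₁)/β.
β = 436° = 7.61 rad.
μ = ln(5668/1102)/7.61 = ln(5.143)/7.61 = 0.215.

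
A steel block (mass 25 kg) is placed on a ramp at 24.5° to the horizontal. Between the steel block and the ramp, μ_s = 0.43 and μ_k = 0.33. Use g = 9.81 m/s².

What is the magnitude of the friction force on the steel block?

Normal force: N = m g cos θ = 25 × 9.81 × cos 24.5° = 223.2 N.
Along the slope the weight component is m g sin θ = 101.7 N; friction must supply exactly this, acting up-slope.
Static friction can supply at most μ_s N = 95.96 N.
Since |101.7| > 95.96 N, static friction cannot hold it; the steel block slides down the incline and kinetic friction applies: f = μ_k N = 0.33 × 223.2 = 73.6 N.

f ≈ 73.6 N (up the incline)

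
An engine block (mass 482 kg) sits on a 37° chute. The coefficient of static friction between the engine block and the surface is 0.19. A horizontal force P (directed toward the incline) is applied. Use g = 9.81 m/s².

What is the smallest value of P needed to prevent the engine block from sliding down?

The engine block tends to slide down (tan θ > μ_s), so at the point of impending slip friction acts up-slope at its limit: f = μ_s N.
Perpendicular to the incline: N = m g cos θ + P sin θ.
Along the incline: P cos θ + μ_s N = m g sin θ, i.e. P cos θ + μ_s (m g cos θ + P sin θ) = m g sin θ.
Solving, P (cos θ + μ_s sin θ) = m g (sin θ − μ_s cos θ), so P = 4730×0.4501/0.913 = 2330 N.

P_min ≈ 2330 N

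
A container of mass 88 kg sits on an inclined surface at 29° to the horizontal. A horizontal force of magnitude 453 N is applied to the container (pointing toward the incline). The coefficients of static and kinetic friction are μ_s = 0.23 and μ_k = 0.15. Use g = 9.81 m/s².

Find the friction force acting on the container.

Normal direction: N = m g cos θ + P sin θ = 974.7 N.
Parallel to the incline: P cos θ − m g sin θ = 396.2 − 418.5 = -22.32 N; the friction needed to balance this is 22.32 N acting up the slope.
Maximum static friction: μ_s N = 0.23 × 974.7 = 224.2 N.
Since 22.32 N is within the 224.2 N limit, the container stays put and friction is exactly 22.3 N.

f ≈ 22.3 N (up the incline)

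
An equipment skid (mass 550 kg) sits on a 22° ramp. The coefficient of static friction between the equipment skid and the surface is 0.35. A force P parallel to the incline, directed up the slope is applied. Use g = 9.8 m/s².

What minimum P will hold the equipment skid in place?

The equipment skid tends to slide down (tan θ > μ_s), so at the point of impending slip friction acts up-slope at its limit: f = μ_s N.
P is parallel to the surface, so N = m g cos θ = 5000 N.
Along the incline: P + μ_s N = m g sin θ, so P = 2020 − 0.35×5000 = 270 N.

P_min ≈ 270 N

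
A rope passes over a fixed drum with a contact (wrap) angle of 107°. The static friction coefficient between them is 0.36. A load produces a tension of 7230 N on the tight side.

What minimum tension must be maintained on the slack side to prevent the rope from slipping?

Capstan equation at impending slip: T_tight/T_slack = e^{μβ}.
β = 107° = 1.868 rad; e^{μβ} = e^{0.36×1.868} = 1.959.
T_slack = T_tight / e^{μβ} = 7230 / 1.959 = 3690 N.

T_min ≈ 3690 N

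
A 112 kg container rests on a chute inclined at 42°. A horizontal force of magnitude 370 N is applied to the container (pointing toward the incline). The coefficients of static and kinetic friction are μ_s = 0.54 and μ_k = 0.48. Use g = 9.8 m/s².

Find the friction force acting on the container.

Normal direction: N = m g cos θ + P sin θ = 1063 N.
Parallel to the incline: P cos θ − m g sin θ = 275 − 734.4 = -459.5 N; the friction needed to balance this is 459.5 N acting up the slope.
Maximum static friction: μ_s N = 0.54 × 1063 = 574.2 N.
Since 459.5 N is within the 574.2 N limit, the container stays put and friction is exactly 459 N.

f ≈ 459 N (up the incline)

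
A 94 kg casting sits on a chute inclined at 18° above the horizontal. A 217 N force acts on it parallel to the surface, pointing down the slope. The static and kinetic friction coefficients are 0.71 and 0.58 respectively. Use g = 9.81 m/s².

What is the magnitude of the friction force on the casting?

The normal reaction is N = m g cos θ = 877 N.
For equilibrium along the incline the friction force must supply f = m g sin θ + P = 285 + 217 = 502 N (positive meaning up-slope).
Static friction can supply at most μ_s N = 622.7 N.
Since |502| ≤ 622.7 N, the casting remains in static equilibrium and friction takes exactly the required value.

f ≈ 502 N (up the incline)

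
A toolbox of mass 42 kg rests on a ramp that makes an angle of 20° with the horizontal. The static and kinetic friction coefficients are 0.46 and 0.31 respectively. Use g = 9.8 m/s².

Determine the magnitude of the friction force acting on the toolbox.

The normal reaction is N = m g cos θ = 386.8 N.
For equilibrium along the incline, friction must balance the weight component: f = m g sin θ = 140.8 N up the slope.
The static-friction ceiling is μ_s N = 0.46 × 386.8 = 177.9 N.
Since |140.8| ≤ 177.9 N, the toolbox remains in static equilibrium and friction takes exactly the required value.

f ≈ 141 N (up the incline)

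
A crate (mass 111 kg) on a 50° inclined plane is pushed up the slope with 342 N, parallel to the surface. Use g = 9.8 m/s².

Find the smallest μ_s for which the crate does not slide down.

μ_s,min ≈ 0.703

N = m g cos θ = 699.2 N.
Friction must make up the shortfall along the incline: f = m g sin θ − P = 833.3 − 342 = 491.3 N.
At the threshold f = μ_s N, so μ_s,min = 491.3/699.2 = 0.703.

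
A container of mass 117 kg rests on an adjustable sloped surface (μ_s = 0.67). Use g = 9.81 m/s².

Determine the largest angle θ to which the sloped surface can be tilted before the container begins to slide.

θ_max ≈ 33.8°

At the slip threshold, m g sin θ = μ_s · m g cos θ, so tan θ = μ_s.
θ_max = arctan(0.67) = 33.8°.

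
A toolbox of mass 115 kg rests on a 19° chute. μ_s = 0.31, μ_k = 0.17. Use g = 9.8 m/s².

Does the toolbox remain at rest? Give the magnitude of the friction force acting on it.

N = m g cos θ = 1070 N.
Down-slope weight component: m g sin θ = 367 N.
μ_s N = 330 N.
367 > 330 N, so it slides; kinetic friction f = μ_k N = 0.17×1070 = 181 N.

f ≈ 181 N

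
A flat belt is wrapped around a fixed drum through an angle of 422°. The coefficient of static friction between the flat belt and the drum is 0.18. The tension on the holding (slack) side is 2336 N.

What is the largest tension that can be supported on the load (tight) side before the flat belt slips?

T_max ≈ 8800 N

At impending slip the capstan equation gives T₂/T₁ = e^{μβ} with β in radians.
β = 422° × π/180 = 7.365 rad.
e^{μβ} = e^{0.18×7.365} = 3.765.
T₂ = T₁ · e^{μβ} = 2336 × 3.765 = 8800 N.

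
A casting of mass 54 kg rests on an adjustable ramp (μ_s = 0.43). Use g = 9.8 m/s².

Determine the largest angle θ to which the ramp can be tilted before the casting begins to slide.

θ_max ≈ 23.3°

At the slip threshold, m g sin θ = μ_s · m g cos θ, so tan θ = μ_s.
θ_max = arctan(0.43) = 23.3°.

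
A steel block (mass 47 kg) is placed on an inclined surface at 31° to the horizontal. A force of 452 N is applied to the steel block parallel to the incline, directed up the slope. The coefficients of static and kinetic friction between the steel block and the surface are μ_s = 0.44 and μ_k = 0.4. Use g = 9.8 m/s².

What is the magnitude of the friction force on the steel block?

The normal reaction is N = m g cos θ = 394.8 N.
Parallel to the incline, ΣF = 0 gives f = m g sin θ − P = 237.2 − 452 = -214.8 N (up-slope positive).
Maximum static friction available: μ_s N = 0.44 × 394.8 = 173.7 N.
Since |-214.8| > 173.7 N, static friction cannot hold it; the steel block slides up the incline and kinetic friction applies: f = μ_k N = 0.4 × 394.8 = 158 N.

f ≈ 158 N (down the incline)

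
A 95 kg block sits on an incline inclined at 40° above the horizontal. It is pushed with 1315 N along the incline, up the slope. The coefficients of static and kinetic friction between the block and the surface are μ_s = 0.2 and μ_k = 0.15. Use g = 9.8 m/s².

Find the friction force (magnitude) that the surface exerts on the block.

f ≈ 107 N (down the incline)

Perpendicular to the surface, N = m g cos θ = 95·9.8·cos 40° = 713.2 N.
For equilibrium along the incline the friction force must supply f = m g sin θ − P = 598.4 − 1315 = -716.6 N (positive meaning up-slope).
Static friction can supply at most μ_s N = 142.6 N.
Since |-716.6| > 142.6 N, static friction cannot hold it; the block slides up the incline and kinetic friction applies: f = μ_k N = 0.15 × 713.2 = 107 N.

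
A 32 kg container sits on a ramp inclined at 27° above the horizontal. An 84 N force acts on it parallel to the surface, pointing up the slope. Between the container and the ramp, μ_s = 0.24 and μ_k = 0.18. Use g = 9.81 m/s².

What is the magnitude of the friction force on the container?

f ≈ 58.5 N (up the incline)

The normal reaction is N = m g cos θ = 279.7 N.
For equilibrium along the incline the friction force must supply f = m g sin θ − P = 142.5 − 84 = 58.52 N (positive meaning up-slope).
The static-friction ceiling is μ_s N = 0.24 × 279.7 = 67.13 N.
Since |58.52| ≤ 67.13 N, the container remains in static equilibrium and friction takes exactly the required value.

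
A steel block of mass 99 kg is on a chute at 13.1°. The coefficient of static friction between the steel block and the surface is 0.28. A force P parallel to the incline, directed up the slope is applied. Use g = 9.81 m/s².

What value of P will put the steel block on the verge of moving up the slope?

P ≈ 485 N

At impending motion up the slope, friction acts down-slope at its limit: f = μ_s N.
P is parallel to the surface, so N = m g cos θ = 946 N.
Along the incline: P = m g sin θ + μ_s N = 220 + 0.28×946 = 485 N.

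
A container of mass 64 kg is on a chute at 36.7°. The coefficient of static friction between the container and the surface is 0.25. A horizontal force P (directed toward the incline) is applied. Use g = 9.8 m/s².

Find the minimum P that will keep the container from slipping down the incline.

The container tends to slide down (tan θ > μ_s), so at the point of impending slip friction acts up-slope at its limit: f = μ_s N.
Perpendicular to the incline: N = m g cos θ + P sin θ.
Along the incline: P cos θ + μ_s N = m g sin θ, i.e. P cos θ + μ_s (m g cos θ + P sin θ) = m g sin θ.
Solving, P (cos θ + μ_s sin θ) = m g (sin θ − μ_s cos θ), so P = 627×0.3972/0.9512 = 262 N.

P_min ≈ 262 N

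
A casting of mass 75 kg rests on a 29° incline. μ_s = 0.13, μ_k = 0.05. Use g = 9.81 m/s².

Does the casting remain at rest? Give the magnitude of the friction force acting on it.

f ≈ 32.2 N

N = m g cos θ = 644 N.
Down-slope weight component: m g sin θ = 357 N.
μ_s N = 83.7 N.
357 > 83.7 N, so it slides; kinetic friction f = μ_k N = 0.05×644 = 32.2 N.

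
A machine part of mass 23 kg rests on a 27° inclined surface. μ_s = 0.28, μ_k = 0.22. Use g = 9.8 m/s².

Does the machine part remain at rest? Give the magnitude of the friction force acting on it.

N = m g cos θ = 201 N.
Down-slope weight component: m g sin θ = 102 N.
μ_s N = 56.2 N.
102 > 56.2 N, so it slides; kinetic friction f = μ_k N = 0.22×201 = 44.2 N.

f ≈ 44.2 N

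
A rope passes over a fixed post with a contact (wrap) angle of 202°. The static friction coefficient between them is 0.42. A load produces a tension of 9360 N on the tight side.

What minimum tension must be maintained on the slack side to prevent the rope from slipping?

T_min ≈ 2130 N

Capstan equation at impending slip: T_tight/T_slack = e^{μβ}.
β = 202° = 3.526 rad; e^{μβ} = e^{0.42×3.526} = 4.396.
T_slack = T_tight / e^{μβ} = 9360 / 4.396 = 2130 N.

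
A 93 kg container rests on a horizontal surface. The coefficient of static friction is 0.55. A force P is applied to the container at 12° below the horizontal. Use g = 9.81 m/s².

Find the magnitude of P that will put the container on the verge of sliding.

P ≈ 581 N

N = m g + P sin α (the push presses the container into the horizontal surface).
At impending slip, P cos α = μ_s N = μ_s (m g + P sin α).
Solving: P (cos α − μ_s sin α) = μ_s m g → P = 0.55×912/(cos 12° − 0.55 sin 12°) = 502/0.8638 = 581 N.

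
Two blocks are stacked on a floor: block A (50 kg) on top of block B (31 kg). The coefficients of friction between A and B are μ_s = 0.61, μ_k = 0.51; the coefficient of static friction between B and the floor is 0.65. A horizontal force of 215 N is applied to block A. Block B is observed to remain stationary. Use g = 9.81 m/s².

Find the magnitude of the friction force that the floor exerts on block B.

Between the blocks, N₁ = m_A g = 490.5 N.
Maximum static friction on A from B: μ_s N₁ = 0.61×490.5 = 299.2 N.
Since P = 215 N ≤ 299.2 N, A does not slip on B; friction on A equals P = 215 N.
By Newton's third law B feels 215 N forward from A. With B stationary, the floor's static friction on B balances it: f₂ = 215 N (well within μ_s(m_A+m_B)g = 516.5 N).

f ≈ 215 N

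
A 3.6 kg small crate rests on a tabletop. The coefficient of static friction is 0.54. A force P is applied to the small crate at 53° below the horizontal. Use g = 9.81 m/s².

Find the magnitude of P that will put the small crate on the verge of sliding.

P ≈ 112 N

N = m g + P sin α (the push presses the small crate into the tabletop).
At impending slip, P cos α = μ_s N = μ_s (m g + P sin α).
Solving: P (cos α − μ_s sin α) = μ_s m g → P = 0.54×35.3/(cos 53° − 0.54 sin 53°) = 19.1/0.1706 = 112 N.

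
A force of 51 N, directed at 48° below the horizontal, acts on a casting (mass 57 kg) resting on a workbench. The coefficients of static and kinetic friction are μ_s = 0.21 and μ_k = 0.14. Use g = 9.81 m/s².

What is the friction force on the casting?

Vertical equilibrium gives N = m g + P sin α = 597.1 N.
Horizontally, friction must balance P cos α = 34.13 N.
The static-friction limit is μ_s N = 125.4 N.
Since 34.13 N does not exceed the limit, the casting stays at rest and f = 34.1 N.

f ≈ 34.1 N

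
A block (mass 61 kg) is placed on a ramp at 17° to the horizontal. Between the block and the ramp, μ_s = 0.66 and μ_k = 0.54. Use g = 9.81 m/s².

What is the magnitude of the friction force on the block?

Normal force: N = m g cos θ = 61 × 9.81 × cos 17° = 572.3 N.
Along the slope the weight component is m g sin θ = 175 N; friction must supply exactly this, acting up-slope.
Maximum static friction available: μ_s N = 0.66 × 572.3 = 377.7 N.
Since |175| ≤ 377.7 N, static friction is sufficient; f equals the required value, not μ_s N.

f ≈ 175 N (up the incline)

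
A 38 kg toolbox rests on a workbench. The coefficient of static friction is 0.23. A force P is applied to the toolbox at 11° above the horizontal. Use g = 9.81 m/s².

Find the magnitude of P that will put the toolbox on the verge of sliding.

P ≈ 83.6 N

N = m g − P sin α (the pull lifts the toolbox).
At impending slip, P cos α = μ_s N = μ_s (m g − P sin α).
Solving: P (cos α + μ_s sin α) = μ_s m g → P = 0.23×373/(cos 11° + 0.23 sin 11°) = 85.7/1.026 = 83.6 N.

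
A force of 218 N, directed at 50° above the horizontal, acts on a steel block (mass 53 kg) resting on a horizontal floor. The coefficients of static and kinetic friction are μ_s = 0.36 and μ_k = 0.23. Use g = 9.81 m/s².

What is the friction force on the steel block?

The vertical component of P reduces the normal force: N = m g − P sin α = 519.9 − 167 = 352.9 N.
For equilibrium, f = P cos α = 218×cos 50° = 140.1 N.
μ_s N = 0.36 × 352.9 = 127.1 N.
The required friction exceeds μ_s N, so the steel block moves and f = μ_k N = 81.2 N.

f ≈ 81.2 N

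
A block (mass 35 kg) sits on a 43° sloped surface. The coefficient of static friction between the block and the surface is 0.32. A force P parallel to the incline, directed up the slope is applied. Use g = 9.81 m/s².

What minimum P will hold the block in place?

P_min ≈ 154 N

The block tends to slide down (tan θ > μ_s), so at the point of impending slip friction acts up-slope at its limit: f = μ_s N.
P is parallel to the surface, so N = m g cos θ = 251 N.
Along the incline: P + μ_s N = m g sin θ, so P = 234 − 0.32×251 = 154 N.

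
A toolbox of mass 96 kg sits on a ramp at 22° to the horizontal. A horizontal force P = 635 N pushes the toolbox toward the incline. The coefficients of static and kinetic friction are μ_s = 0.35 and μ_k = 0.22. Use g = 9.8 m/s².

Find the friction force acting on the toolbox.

f ≈ 236 N (down the incline)

Resolve perpendicular to the incline: N = m g cos θ + P sin θ = 96×9.8×cos 22° + 635×sin 22° = 1110 N.
Along the incline, the net driving force (taking up-slope positive) is P cos θ − m g sin θ = 588.8 − 352.4 = 236.3 N, so equilibrium requires friction f = -236.3 N (down-slope).
The limit of static friction is μ_s N = 388.6 N.
|f_req| = 236.3 ≤ 388.6 N → the toolbox is in equilibrium; friction equals the required value.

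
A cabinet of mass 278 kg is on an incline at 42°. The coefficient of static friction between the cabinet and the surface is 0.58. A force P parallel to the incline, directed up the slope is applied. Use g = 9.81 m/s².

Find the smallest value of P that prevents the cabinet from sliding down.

The cabinet tends to slide down (tan θ > μ_s), so at the point of impending slip friction acts up-slope at its limit: f = μ_s N.
P is parallel to the surface, so N = m g cos θ = 2030 N.
Along the incline: P + μ_s N = m g sin θ, so P = 1820 − 0.58×2030 = 649 N.

P_min ≈ 649 N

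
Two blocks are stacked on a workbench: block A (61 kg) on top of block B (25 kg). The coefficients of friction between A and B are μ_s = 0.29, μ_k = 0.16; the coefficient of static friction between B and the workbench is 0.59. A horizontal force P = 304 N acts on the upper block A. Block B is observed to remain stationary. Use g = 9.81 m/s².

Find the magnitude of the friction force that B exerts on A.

f ≈ 95.7 N

The normal force B exerts on A is simply A's weight, N₁ = 598.4 N.
So the A–B interface can sustain at most μ_s N₁ = 173.5 N of static friction.
Since P = 304 N > 173.5 N, A slides on B; the A–B friction is kinetic: f₁ = μ_k N₁ = 0.16×598.4 = 95.7 N.
By Newton's third law B feels 95.7 N forward from A. With B stationary, the floor's static friction on B balances it: f₂ = 95.7 N (well within μ_s(m_A+m_B)g = 497.8 N).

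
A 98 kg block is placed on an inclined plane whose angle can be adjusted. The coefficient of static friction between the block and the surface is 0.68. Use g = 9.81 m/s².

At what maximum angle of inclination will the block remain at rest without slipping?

At the slip threshold, m g sin θ = μ_s · m g cos θ, so tan θ = μ_s.
θ_max = arctan(0.68) = 34.2°.

θ_max ≈ 34.2°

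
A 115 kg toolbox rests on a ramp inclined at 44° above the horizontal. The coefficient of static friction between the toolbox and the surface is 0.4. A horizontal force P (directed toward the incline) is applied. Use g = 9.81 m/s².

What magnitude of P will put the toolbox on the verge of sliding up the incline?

P ≈ 2510 N

At impending motion up the slope, friction acts down-slope at its limit: f = μ_s N.
Perpendicular to the incline: N = m g cos θ + P sin θ.
Along the incline: P cos θ = m g sin θ + μ_s N = m g sin θ + μ_s (m g cos θ + P sin θ).
Solving, P (cos θ − μ_s sin θ) = m g (sin θ + μ_s cos θ), so P = 115×9.81×(sin 44° + 0.4 cos 44°)/(cos 44° − 0.4 sin 44°) = 1130×0.9824/0.4415 = 2510 N.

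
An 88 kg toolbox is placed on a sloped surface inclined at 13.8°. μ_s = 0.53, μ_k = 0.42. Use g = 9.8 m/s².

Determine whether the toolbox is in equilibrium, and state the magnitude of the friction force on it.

N = m g cos θ = 838 N.
Down-slope weight component: m g sin θ = 206 N.
μ_s N = 444 N.
206 ≤ 444 N, so it stays put; friction = 206 N.

f ≈ 206 N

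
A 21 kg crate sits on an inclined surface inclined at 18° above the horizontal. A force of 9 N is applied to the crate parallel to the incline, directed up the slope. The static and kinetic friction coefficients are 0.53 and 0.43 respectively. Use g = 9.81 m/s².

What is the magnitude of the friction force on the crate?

f ≈ 54.7 N (up the incline)

Perpendicular to the surface, N = m g cos θ = 21·9.81·cos 18° = 195.9 N.
For equilibrium along the incline the friction force must supply f = m g sin θ − P = 63.66 − 9 = 54.66 N (positive meaning up-slope).
Maximum static friction available: μ_s N = 0.53 × 195.9 = 103.8 N.
Since |54.66| ≤ 103.8 N, no slip — friction simply equals what equilibrium demands.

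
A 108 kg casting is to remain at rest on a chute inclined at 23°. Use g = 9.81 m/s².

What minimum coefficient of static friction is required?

At the slip threshold m g sin θ = μ_s m g cos θ, so μ_s,min = tan θ.
μ_s,min = tan 23° = 0.424.

μ_s,min ≈ 0.424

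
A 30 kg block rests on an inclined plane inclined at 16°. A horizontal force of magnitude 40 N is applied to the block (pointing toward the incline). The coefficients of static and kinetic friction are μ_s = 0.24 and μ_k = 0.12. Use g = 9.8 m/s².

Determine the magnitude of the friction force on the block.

f ≈ 42.6 N (up the incline)

Resolve perpendicular to the incline: N = m g cos θ + P sin θ = 30×9.8×cos 16° + 40×sin 16° = 293.6 N.
Parallel to the incline: P cos θ − m g sin θ = 38.45 − 81.04 = -42.59 N; the friction needed to balance this is 42.59 N acting up the slope.
The limit of static friction is μ_s N = 70.47 N.
|f_req| = 42.59 ≤ 70.47 N → the block is in equilibrium; friction equals the required value.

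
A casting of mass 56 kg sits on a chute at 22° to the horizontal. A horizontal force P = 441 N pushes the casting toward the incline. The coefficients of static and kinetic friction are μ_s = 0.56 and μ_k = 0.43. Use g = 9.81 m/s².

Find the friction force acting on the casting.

Normal direction: N = m g cos θ + P sin θ = 674.6 N.
Along the incline, the net driving force (taking up-slope positive) is P cos θ − m g sin θ = 408.9 − 205.8 = 203.1 N, so equilibrium requires friction f = -203.1 N (down-slope).
The limit of static friction is μ_s N = 377.8 N.
Since 203.1 N is within the 377.8 N limit, the casting stays put and friction is exactly 203 N.

f ≈ 203 N (down the incline)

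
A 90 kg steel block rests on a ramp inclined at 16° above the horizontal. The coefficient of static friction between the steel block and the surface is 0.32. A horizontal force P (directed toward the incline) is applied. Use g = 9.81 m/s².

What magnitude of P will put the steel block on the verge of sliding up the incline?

At impending motion up the slope, friction acts down-slope at its limit: f = μ_s N.
Perpendicular to the incline: N = m g cos θ + P sin θ.
Along the incline: P cos θ = m g sin θ + μ_s N = m g sin θ + μ_s (m g cos θ + P sin θ).
Solving, P (cos θ − μ_s sin θ) = m g (sin θ + μ_s cos θ), so P = 90×9.81×(sin 16° + 0.32 cos 16°)/(cos 16° − 0.32 sin 16°) = 883×0.5832/0.8731 = 590 N.

P ≈ 590 N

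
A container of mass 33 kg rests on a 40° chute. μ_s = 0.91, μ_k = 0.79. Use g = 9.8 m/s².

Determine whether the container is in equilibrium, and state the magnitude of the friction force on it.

f ≈ 208 N

N = m g cos θ = 248 N.
Down-slope weight component: m g sin θ = 208 N.
μ_s N = 225 N.
208 ≤ 225 N, so it stays put; friction = 208 N.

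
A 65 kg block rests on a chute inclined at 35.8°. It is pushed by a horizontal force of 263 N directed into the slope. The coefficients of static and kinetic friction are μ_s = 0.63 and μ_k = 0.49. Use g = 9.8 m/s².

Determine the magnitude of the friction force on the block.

f ≈ 159 N (up the incline)

The horizontal push has a component P sin θ into the surface, so N = m g cos θ + P sin θ = 516.6 + 153.8 = 670.5 N.
Parallel to the incline: P cos θ − m g sin θ = 213.3 − 372.6 = -159.3 N; the friction needed to balance this is 159.3 N acting up the slope.
Maximum static friction: μ_s N = 0.63 × 670.5 = 422.4 N.
|f_req| = 159.3 ≤ 422.4 N → the block is in equilibrium; friction equals the required value.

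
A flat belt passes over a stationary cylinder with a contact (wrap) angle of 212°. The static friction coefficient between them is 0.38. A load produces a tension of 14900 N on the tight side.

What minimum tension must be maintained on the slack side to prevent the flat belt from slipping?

T_min ≈ 3650 N

Capstan equation at impending slip: T_tight/T_slack = e^{μβ}.
β = 212° = 3.7 rad; e^{μβ} = e^{0.38×3.7} = 4.08.
T_slack = T_tight / e^{μβ} = 14900 / 4.08 = 3650 N.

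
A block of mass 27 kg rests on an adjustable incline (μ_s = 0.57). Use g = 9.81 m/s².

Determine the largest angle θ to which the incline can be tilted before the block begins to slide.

θ_max ≈ 29.7°

At the slip threshold, m g sin θ = μ_s · m g cos θ, so tan θ = μ_s.
θ_max = arctan(0.57) = 29.7°.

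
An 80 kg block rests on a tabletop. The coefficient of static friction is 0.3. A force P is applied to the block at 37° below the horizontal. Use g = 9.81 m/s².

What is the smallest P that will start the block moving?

P ≈ 381 N

N = m g + P sin α (the push presses the block into the tabletop).
At impending slip, P cos α = μ_s N = μ_s (m g + P sin α).
Solving: P (cos α − μ_s sin α) = μ_s m g → P = 0.3×785/(cos 37° − 0.3 sin 37°) = 235/0.6181 = 381 N.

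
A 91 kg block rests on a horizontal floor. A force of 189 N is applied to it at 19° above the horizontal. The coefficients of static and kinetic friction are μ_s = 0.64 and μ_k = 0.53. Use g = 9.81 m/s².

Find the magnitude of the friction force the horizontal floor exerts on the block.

Vertical equilibrium gives N = m g − P sin α = 831.2 N.
Horizontally, friction must balance P cos α = 178.7 N.
μ_s N = 0.64 × 831.2 = 532 N.
178.7 ≤ 532 N → static; friction equals the required 179 N.

f ≈ 179 N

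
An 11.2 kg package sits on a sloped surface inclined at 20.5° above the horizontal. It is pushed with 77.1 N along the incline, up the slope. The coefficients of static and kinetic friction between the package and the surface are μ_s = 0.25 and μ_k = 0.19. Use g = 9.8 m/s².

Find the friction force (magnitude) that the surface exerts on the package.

The normal reaction is N = m g cos θ = 102.8 N.
The friction needed for equilibrium is m g sin θ − P = 38.44 − 77.1 = -38.66 N, measured positive up-slope.
Static friction can supply at most μ_s N = 25.7 N.
|-38.66| exceeds 25.7 N, so the package slips up-slope; friction is kinetic, f = μ_k N = 0.19×102.8 = 19.5 N.

f ≈ 19.5 N (down the incline)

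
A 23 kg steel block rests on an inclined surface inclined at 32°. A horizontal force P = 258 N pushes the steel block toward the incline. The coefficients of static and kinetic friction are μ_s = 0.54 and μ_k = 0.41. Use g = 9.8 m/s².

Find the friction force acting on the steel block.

f ≈ 99.4 N (down the incline)

Resolve perpendicular to the incline: N = m g cos θ + P sin θ = 23×9.8×cos 32° + 258×sin 32° = 327.9 N.
Along the incline, the net driving force (taking up-slope positive) is P cos θ − m g sin θ = 218.8 − 119.4 = 99.35 N, so equilibrium requires friction f = -99.35 N (down-slope).
Maximum static friction: μ_s N = 0.54 × 327.9 = 177 N.
Since 99.35 N is within the 177 N limit, the steel block stays put and friction is exactly 99.4 N.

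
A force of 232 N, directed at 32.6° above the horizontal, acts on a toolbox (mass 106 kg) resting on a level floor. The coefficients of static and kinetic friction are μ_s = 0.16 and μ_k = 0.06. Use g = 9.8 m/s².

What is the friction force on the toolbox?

N = m g − P sin α = 1039 − 232×sin 32.6° = 913.8 N.
For equilibrium, f = P cos α = 232×cos 32.6° = 195.4 N.
μ_s N = 0.16 × 913.8 = 146.2 N.
The required friction exceeds μ_s N, so the toolbox moves and f = μ_k N = 54.8 N.

f ≈ 54.8 N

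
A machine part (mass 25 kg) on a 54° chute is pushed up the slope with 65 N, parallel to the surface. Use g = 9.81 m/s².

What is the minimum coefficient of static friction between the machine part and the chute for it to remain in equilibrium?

N = m g cos θ = 144.2 N.
Friction must make up the shortfall along the incline: f = m g sin θ − P = 198.4 − 65 = 133.4 N.
At the threshold f = μ_s N, so μ_s,min = 133.4/144.2 = 0.925.

μ_s,min ≈ 0.925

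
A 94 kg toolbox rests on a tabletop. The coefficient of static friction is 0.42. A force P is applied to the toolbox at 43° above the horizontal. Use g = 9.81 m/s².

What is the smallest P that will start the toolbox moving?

N = m g − P sin α (the pull lifts the toolbox).
At impending slip, P cos α = μ_s N = μ_s (m g − P sin α).
Solving: P (cos α + μ_s sin α) = μ_s m g → P = 0.42×922/(cos 43° + 0.42 sin 43°) = 387/1.018 = 381 N.

P ≈ 381 N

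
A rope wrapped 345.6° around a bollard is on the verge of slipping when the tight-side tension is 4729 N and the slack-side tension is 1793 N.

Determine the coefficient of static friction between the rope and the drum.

T₂/T₁ = e^{μβ} → μ = ln(T₂/T₁)/β.
β = 345.6° = 6.032 rad.
μ = ln(4729/1793)/6.032 = ln(2.637)/6.032 = 0.161.

μ ≈ 0.161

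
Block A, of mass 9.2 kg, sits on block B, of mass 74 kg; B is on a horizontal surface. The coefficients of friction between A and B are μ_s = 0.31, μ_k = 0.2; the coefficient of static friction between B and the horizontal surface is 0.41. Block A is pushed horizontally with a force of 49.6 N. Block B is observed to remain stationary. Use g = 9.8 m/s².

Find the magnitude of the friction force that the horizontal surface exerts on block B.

f ≈ 18 N

Between the blocks, N₁ = m_A g = 90.16 N.
Maximum static friction on A from B: μ_s N₁ = 0.31×90.16 = 27.95 N.
P = 49.6 N exceeds that limit, so A slips over B and the interface friction becomes kinetic: f₁ = μ_k N₁ = 0.2×90.16 = 18 N.
B experiences an equal 18 N forward from A (third law). B is in equilibrium, so the floor supplies f₂ = 18 N of static friction (limit μ_s(m_A+m_B)g = 334.3 N, not exceeded).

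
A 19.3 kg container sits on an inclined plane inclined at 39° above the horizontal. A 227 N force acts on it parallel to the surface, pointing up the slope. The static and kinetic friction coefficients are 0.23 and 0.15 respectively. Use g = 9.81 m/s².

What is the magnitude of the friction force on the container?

f ≈ 22.1 N (down the incline)

Perpendicular to the surface, N = m g cos θ = 19.3·9.81·cos 39° = 147.1 N.
The friction needed for equilibrium is m g sin θ − P = 119.2 − 227 = -107.8 N, measured positive up-slope.
Static friction can supply at most μ_s N = 33.84 N.
|-107.8| exceeds 33.84 N, so the container slips up-slope; friction is kinetic, f = μ_k N = 0.15×147.1 = 22.1 N.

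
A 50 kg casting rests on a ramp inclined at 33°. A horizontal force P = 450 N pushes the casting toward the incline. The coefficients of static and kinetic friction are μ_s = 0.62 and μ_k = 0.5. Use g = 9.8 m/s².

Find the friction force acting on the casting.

Normal direction: N = m g cos θ + P sin θ = 656 N.
Along the incline, the net driving force (taking up-slope positive) is P cos θ − m g sin θ = 377.4 − 266.9 = 110.5 N, so equilibrium requires friction f = -110.5 N (down-slope).
Maximum static friction: μ_s N = 0.62 × 656 = 406.7 N.
|f_req| = 110.5 ≤ 406.7 N → the casting is in equilibrium; friction equals the required value.

f ≈ 111 N (down the incline)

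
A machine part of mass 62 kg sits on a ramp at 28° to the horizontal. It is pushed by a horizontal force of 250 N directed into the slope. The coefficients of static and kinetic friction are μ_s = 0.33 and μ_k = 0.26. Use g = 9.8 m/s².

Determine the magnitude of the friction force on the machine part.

The horizontal push has a component P sin θ into the surface, so N = m g cos θ + P sin θ = 536.5 + 117.4 = 653.8 N.
Parallel to the incline: P cos θ − m g sin θ = 220.7 − 285.3 = -64.51 N; the friction needed to balance this is 64.51 N acting up the slope.
Maximum static friction: μ_s N = 0.33 × 653.8 = 215.8 N.
|f_req| = 64.51 ≤ 215.8 N → the machine part is in equilibrium; friction equals the required value.

f ≈ 64.5 N (up the incline)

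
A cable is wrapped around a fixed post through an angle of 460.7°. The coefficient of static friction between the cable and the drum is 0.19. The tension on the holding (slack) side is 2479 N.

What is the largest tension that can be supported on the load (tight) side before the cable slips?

T_max ≈ 11400 N

At impending slip the capstan equation gives T₂/T₁ = e^{μβ} with β in radians.
β = 460.7° × π/180 = 8.041 rad.
e^{μβ} = e^{0.19×8.041} = 4.608.
T₂ = T₁ · e^{μβ} = 2479 × 4.608 = 11400 N.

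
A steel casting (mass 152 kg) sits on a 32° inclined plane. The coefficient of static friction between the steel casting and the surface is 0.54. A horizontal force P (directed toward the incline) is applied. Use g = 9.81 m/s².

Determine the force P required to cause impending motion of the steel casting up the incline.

At impending motion up the slope, friction acts down-slope at its limit: f = μ_s N.
Perpendicular to the incline: N = m g cos θ + P sin θ.
Along the incline: P cos θ = m g sin θ + μ_s N = m g sin θ + μ_s (m g cos θ + P sin θ).
Solving, P (cos θ − μ_s sin θ) = m g (sin θ + μ_s cos θ), so P = 152×9.81×(sin 32° + 0.54 cos 32°)/(cos 32° − 0.54 sin 32°) = 1490×0.9879/0.5619 = 2620 N.

P ≈ 2620 N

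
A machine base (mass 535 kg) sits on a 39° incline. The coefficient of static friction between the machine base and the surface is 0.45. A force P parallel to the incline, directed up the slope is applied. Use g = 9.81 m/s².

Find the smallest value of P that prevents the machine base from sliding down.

The machine base tends to slide down (tan θ > μ_s), so at the point of impending slip friction acts up-slope at its limit: f = μ_s N.
P is parallel to the surface, so N = m g cos θ = 4080 N.
Along the incline: P + μ_s N = m g sin θ, so P = 3300 − 0.45×4080 = 1470 N.

P_min ≈ 1470 N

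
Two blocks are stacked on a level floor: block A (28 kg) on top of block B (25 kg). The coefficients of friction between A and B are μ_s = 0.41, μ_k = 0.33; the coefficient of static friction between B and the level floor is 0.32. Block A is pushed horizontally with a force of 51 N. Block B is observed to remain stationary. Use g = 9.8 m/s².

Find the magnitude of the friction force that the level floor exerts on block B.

Normal force at the A–B interface: N₁ = m_A g = 274.4 N.
So the A–B interface can sustain at most μ_s N₁ = 112.5 N of static friction.
Since P = 51 N ≤ 112.5 N, A does not slip on B; friction on A equals P = 51 N.
By Newton's third law B feels 51 N forward from A. With B stationary, the floor's static friction on B balances it: f₂ = 51 N (well within μ_s(m_A+m_B)g = 166.2 N).

f ≈ 51 N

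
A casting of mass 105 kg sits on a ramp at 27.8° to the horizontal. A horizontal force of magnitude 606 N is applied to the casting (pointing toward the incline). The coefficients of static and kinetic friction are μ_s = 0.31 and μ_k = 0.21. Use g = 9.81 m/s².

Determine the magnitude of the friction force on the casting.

f ≈ 55.7 N (down the incline)

Resolve perpendicular to the incline: N = m g cos θ + P sin θ = 105×9.81×cos 27.8° + 606×sin 27.8° = 1194 N.
Along the incline, the net driving force (taking up-slope positive) is P cos θ − m g sin θ = 536.1 − 480.4 = 55.65 N, so equilibrium requires friction f = -55.65 N (down-slope).
The limit of static friction is μ_s N = 370.1 N.
|f_req| = 55.65 ≤ 370.1 N → the casting is in equilibrium; friction equals the required value.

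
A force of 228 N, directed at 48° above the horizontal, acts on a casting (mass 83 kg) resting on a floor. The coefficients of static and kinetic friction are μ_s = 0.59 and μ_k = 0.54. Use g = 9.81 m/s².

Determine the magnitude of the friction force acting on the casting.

f ≈ 153 N

Vertical equilibrium gives N = m g − P sin α = 644.8 N.
For equilibrium, f = P cos α = 228×cos 48° = 152.6 N.
μ_s N = 0.59 × 644.8 = 380.4 N.
Since 152.6 N does not exceed the limit, the casting stays at rest and f = 153 N.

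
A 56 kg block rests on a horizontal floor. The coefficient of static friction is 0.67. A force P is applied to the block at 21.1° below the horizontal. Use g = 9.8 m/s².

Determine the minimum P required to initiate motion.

N = m g + P sin α (the push presses the block into the horizontal floor).
At impending slip, P cos α = μ_s N = μ_s (m g + P sin α).
Solving: P (cos α − μ_s sin α) = μ_s m g → P = 0.67×549/(cos 21.1° − 0.67 sin 21.1°) = 368/0.6918 = 532 N.

P ≈ 532 N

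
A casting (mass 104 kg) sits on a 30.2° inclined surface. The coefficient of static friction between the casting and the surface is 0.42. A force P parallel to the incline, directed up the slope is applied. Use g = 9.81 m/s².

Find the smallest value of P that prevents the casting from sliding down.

The casting tends to slide down (tan θ > μ_s), so at the point of impending slip friction acts up-slope at its limit: f = μ_s N.
P is parallel to the surface, so N = m g cos θ = 882 N.
Along the incline: P + μ_s N = m g sin θ, so P = 513 − 0.42×882 = 143 N.

P_min ≈ 143 N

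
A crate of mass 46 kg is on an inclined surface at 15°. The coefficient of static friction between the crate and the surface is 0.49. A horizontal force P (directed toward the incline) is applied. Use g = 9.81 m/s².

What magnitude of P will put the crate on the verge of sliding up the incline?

P ≈ 394 N

At impending motion up the slope, friction acts down-slope at its limit: f = μ_s N.
Perpendicular to the incline: N = m g cos θ + P sin θ.
Along the incline: P cos θ = m g sin θ + μ_s N = m g sin θ + μ_s (m g cos θ + P sin θ).
Solving, P (cos θ − μ_s sin θ) = m g (sin θ + μ_s cos θ), so P = 46×9.81×(sin 15° + 0.49 cos 15°)/(cos 15° − 0.49 sin 15°) = 451×0.7321/0.8391 = 394 N.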